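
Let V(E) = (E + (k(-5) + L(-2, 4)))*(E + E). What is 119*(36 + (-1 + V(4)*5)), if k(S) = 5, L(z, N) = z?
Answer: 37485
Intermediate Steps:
V(E) = 2*E*(3 + E) (V(E) = (E + (5 - 2))*(E + E) = (E + 3)*(2*E) = (3 + E)*(2*E) = 2*E*(3 + E))
119*(36 + (-1 + V(4)*5)) = 119*(36 + (-1 + (2*4*(3 + 4))*5)) = 119*(36 + (-1 + (2*4*7)*5)) = 119*(36 + (-1 + 56*5)) = 119*(36 + (-1 + 280)) = 119*(36 + 279) = 119*315 = 37485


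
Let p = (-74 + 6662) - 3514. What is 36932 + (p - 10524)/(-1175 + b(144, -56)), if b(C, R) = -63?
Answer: 22864633/619 ≈ 36938.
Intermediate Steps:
p = 3074 (p = 6588 - 3514 = 3074)
36932 + (p - 10524)/(-1175 + b(144, -56)) = 36932 + (3074 - 10524)/(-1175 - 63) = 36932 - 7450/(-1238) = 36932 - 7450*(-1/1238) = 36932 + 3725/619 = 22864633/619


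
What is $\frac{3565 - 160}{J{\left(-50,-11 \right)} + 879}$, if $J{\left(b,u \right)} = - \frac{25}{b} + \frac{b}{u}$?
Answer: $\frac{24970}{6483} \approx 3.8516$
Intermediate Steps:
$\frac{3565 - 160}{J{\left(-50,-11 \right)} + 879} = \frac{3565 - 160}{\left(- \frac{25}{-50} - \frac{50}{-11}\right) + 879} = \frac{3405}{\left(\left(-25\right) \left(- \frac{1}{50}\right) - - \frac{50}{11}\right) + 879} = \frac{3405}{\left(\frac{1}{2} + \frac{50}{11}\right) + 879} = \frac{3405}{\frac{111}{22} + 879} = \frac{3405}{\frac{19449}{22}} = 3405 \cdot \frac{22}{19449} = \frac{24970}{6483}$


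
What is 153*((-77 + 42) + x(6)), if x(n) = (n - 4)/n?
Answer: -5304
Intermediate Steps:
x(n) = (-4 + n)/n
153*((-77 + 42) + x(6)) = 153*((-77 + 42) + (-4 + 6)/6) = 153*(-35 + (⅙)*2) = 153*(-35 + ⅓) = 153*(-104/3) = -5304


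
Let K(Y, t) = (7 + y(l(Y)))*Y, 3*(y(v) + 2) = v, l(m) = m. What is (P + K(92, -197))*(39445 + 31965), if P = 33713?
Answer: 7925296030/3 ≈ 2.6418e+9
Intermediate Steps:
y(v) = -2 + v/3
K(Y, t) = Y*(5 + Y/3) (K(Y, t) = (7 + (-2 + Y/3))*Y = (5 + Y/3)*Y = Y*(5 + Y/3))
(P + K(92, -197))*(39445 + 31965) = (33713 + (⅓)*92*(15 + 92))*(39445 + 31965) = (33713 + (⅓)*92*107)*71410 = (33713 + 9844/3)*71410 = (110983/3)*71410 = 7925296030/3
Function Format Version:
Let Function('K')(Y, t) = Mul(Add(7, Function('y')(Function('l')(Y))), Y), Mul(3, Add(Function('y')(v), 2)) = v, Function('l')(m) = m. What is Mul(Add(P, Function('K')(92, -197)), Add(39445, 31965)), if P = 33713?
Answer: Rational(7925296030, 3) ≈ 2.6418e+9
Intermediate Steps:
Function('y')(v) = Add(-2, Mul(Rational(1, 3), v))
Function('K')(Y, t) = Mul(Y, Add(5, Mul(Rational(1, 3), Y))) (Function('K')(Y, t) = Mul(Add(7, Add(-2, Mul(Rational(1, 3), Y))), Y) = Mul(Add(5, Mul(Rational(1, 3), Y)), Y) = Mul(Y, Add(5, Mul(Rational(1, 3), Y))))
Mul(Add(P, Function('K')(92, -197)), Add(39445, 31965)) = Mul(Add(33713, Mul(Rational(1, 3), 92, Add(15, 92))), Add(39445, 31965)) = Mul(Add(33713, Mul(Rational(1, 3), 92, 107)), 71410) = Mul(Add(33713, Rational(9844, 3)), 71410) = Mul(Rational(110983, 3), 71410) = Rational(7925296030, 3)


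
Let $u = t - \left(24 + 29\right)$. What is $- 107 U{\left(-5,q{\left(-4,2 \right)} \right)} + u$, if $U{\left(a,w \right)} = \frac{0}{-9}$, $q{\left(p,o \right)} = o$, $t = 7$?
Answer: $-46$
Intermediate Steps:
$U{\left(a,w \right)} = 0$ ($U{\left(a,w \right)} = 0 \left(- \frac{1}{9}\right) = 0$)
$u = -46$ ($u = 7 - \left(24 + 29\right) = 7 - 53 = -46$)
$- 107 U{\left(-5,q{\left(-4,2 \right)} \right)} + u = \left(-107\right) 0 - 46 = 0 - 46 = -46$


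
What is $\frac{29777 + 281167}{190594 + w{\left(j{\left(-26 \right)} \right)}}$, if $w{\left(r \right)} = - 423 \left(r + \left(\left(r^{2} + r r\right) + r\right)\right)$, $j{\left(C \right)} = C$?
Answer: $- \frac{155472}{179653} \approx -0.8654$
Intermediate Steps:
$w{\left(r \right)} = - 846 r - 846 r^{2}$ ($w{\left(r \right)} = - 423 \left(r + \left(\left(r^{2} + r^{2}\right) + r\right)\right) = - 423 \left(r + \left(2 r^{2} + r\right)\right) = - 423 \left(r + \left(r + 2 r^{2}\right)\right) = - 423 \left(2 r + 2 r^{2}\right) = - 846 r - 846 r^{2}$)
$\frac{29777 + 281167}{190594 + w{\left(j{\left(-26 \right)} \right)}} = \frac{29777 + 281167}{190594 - - 21996 \left(1 - 26\right)} = \frac{310944}{190594 - \left(-21996\right) \left(-25\right)} = \frac{310944}{190594 - 549900} = \frac{310944}{-359306} = 310944 \left(- \frac{1}{359306}\right) = - \frac{155472}{179653}$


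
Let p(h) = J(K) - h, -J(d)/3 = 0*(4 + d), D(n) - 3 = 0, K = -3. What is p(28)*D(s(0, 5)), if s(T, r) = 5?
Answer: -84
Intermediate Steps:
D(n) = 3 (D(n) = 3 + 0 = 3)
J(d) = 0 (J(d) = -0*(4 + d) = -3*0 = 0)
p(h) = -h (p(h) = 0 - h = -h)
p(28)*D(s(0, 5)) = -1*28*3 = -28*3 = -84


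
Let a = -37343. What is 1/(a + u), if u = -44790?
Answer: -1/82133 ≈ -1.2175e-5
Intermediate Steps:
1/(a + u) = 1/(-37343 - 44790) = 1/(-82133) = -1/82133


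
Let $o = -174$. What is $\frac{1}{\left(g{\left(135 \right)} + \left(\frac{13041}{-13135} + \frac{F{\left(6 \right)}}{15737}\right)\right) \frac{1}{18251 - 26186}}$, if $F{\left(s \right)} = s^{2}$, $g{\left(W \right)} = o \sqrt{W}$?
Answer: $- \frac{12438448712297034575}{6468036179836047967113} + \frac{6554773870750748785250 \sqrt{15}}{6468036179836047967113} \approx 3.923$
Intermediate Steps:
$g{\left(W \right)} = - 174 \sqrt{W}$
$\frac{1}{\left(g{\left(135 \right)} + \left(\frac{13041}{-13135} + \frac{F{\left(6 \right)}}{15737}\right)\right) \frac{1}{18251 - 26186}} = \frac{1}{\left(- 174 \sqrt{135} + \left(\frac{13041}{-13135} + \frac{6^{2}}{15737}\right)\right) \frac{1}{18251 - 26186}} = \frac{1}{\left(- 174 \cdot 3 \sqrt{15} + \left(13041 \left(- \frac{1}{13135}\right) + 36 \cdot \frac{1}{15737}\right)\right) \frac{1}{-7935}} = \frac{1}{\left(- 522 \sqrt{15} + \left(- \frac{13041}{13135} + \frac{36}{15737}\right)\right) \left(- \frac{1}{7935}\right)} = \frac{1}{\left(- 522 \sqrt{15} - \frac{204753357}{206705495}\right) \left(- \frac{1}{7935}\right)} = \frac{1}{\left(- \frac{204753357}{206705495} - 522 \sqrt{15}\right) \left(- \frac{1}{7935}\right)} = \frac{1}{\frac{68251119}{546736034275} + \frac{174 \sqrt{15}}{2645}}$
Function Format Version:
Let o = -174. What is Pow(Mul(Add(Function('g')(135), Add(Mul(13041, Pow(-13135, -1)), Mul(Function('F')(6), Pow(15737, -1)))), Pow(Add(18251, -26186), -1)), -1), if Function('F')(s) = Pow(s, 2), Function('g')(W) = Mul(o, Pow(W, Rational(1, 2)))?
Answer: Add(Rational(-12438448712297034575, 6468036179836047967113), Mul(Rational(6554773870750748785250, 6468036179836047967113), Pow(15, Rational(1, 2)))) ≈ 3.9230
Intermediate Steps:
Function('g')(W) = Mul(-174, Pow(W, Rational(1, 2)))
Pow(Mul(Add(Function('g')(135), Add(Mul(13041, Pow(-13135, -1)), Mul(Function('F')(6), Pow(15737, -1)))), Pow(Add(18251, -26186), -1)), -1) = Pow(Mul(Add(Mul(-174, Pow(135, Rational(1, 2))), Add(Mul(13041, Pow(-13135, -1)), Mul(Pow(6, 2), Pow(15737, -1)))), Pow(Add(18251, -26186), -1)), -1) = Pow(Mul(Add(Mul(-174, Mul(3, Pow(15, Rational(1, 2)))), Add(Mul(13041, Rational(-1, 13135)), Mul(36, Rational(1, 15737)))), Pow(-7935, -1)), -1) = Pow(Mul(Add(Mul(-522, Pow(15, Rational(1, 2))), Add(Rational(-13041, 13135), Rational(36, 15737))), Rational(-1, 7935)), -1) = Pow(Mul(Add(Mul(-522, Pow(15, Rational(1, 2))), Rational(-204753357, 206705495)), Rational(-1, 7935)), -1) = Pow(Mul(Add(Rational(-204753357, 206705495), Mul(-522, Pow(15, Rational(1, 2)))), Rational(-1, 7935)), -1) = Pow(Add(Rational(68251119, 546736034275), Mul(Rational(174, 2645), Pow(15, Rational(1, 2)))), -1)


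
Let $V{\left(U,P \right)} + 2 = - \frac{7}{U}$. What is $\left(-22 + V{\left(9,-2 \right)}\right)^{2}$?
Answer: $\frac{49729}{81} \approx 613.94$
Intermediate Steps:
$V{\left(U,P \right)} = -2 - \frac{7}{U}$
$\left(-22 + V{\left(9,-2 \right)}\right)^{2} = \left(-22 - \left(2 + \frac{7}{9}\right)\right)^{2} = \left(-22 - \frac{25}{9}\right)^{2} = \left(- \frac{223}{9}\right)^{2} = \frac{49729}{81}$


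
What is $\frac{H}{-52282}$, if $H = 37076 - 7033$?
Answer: $- \frac{30043}{52282} \approx -0.57463$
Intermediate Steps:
$H = 30043$ ($H = 37076 - 7033 = 30043$)
$\frac{H}{-52282} = \frac{30043}{-52282} = 30043 \left(- \frac{1}{52282}\right) = - \frac{30043}{52282}$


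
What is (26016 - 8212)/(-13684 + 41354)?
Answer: 8902/13835 ≈ 0.64344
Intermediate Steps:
(26016 - 8212)/(-13684 + 41354) = 17804/27670 = 17804*(1/27670) = 8902/13835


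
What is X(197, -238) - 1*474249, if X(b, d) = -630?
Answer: -474879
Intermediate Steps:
X(197, -238) - 1*474249 = -630 - 1*474249 = -630 - 474249 = -474879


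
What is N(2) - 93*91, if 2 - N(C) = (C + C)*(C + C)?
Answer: -8477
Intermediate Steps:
N(C) = 2 - 4*C**2 (N(C) = 2 - (C + C)*(C + C) = 2 - 2*C*2*C = 2 - 4*C**2)
N(2) - 93*91 = (2 - 4*2**2) - 93*91 = (2 - 4*4) - 8463 = (2 - 16) - 8463 = -14 - 8463 = -8477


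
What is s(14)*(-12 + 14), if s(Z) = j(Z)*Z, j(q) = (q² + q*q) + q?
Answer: 11368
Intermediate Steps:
j(q) = q + 2*q² (j(q) = (q² + q²) + q = 2*q² + q = q + 2*q²)
s(Z) = Z²*(1 + 2*Z) (s(Z) = (Z*(1 + 2*Z))*Z = Z²*(1 + 2*Z))
s(14)*(-12 + 14) = (14²*(1 + 2*14))*(-12 + 14) = (196*(1 + 28))*2 = (196*29)*2 = 5684*2 = 11368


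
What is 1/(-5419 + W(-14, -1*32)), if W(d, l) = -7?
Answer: -1/5426 ≈ -0.00018430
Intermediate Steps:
1/(-5419 + W(-14, -1*32)) = 1/(-5419 - 7) = 1/(-5426) = -1/5426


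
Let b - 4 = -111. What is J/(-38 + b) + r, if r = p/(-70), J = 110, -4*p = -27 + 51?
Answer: -683/1015 ≈ -0.67291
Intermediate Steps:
b = -107 (b = 4 - 111 = -107)
p = -6 (p = -(-27 + 51)/4 = -1/4*24 = -6)
r = 3/35 (r = -6/(-70) = -6*(-1/70) = 3/35 ≈ 0.085714)
J/(-38 + b) + r = 110/(-38 - 107) + 3/35 = 110/(-145) + 3/35 = -1/145*110 + 3/35 = -22/29 + 3/35 = -683/1015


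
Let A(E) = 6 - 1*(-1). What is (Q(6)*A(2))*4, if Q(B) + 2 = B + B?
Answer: 280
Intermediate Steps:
Q(B) = -2 + 2*B (Q(B) = -2 + (B + B) = -2 + 2*B)
A(E) = 7 (A(E) = 6 + 1 = 7)
(Q(6)*A(2))*4 = ((-2 + 2*6)*7)*4 = ((-2 + 12)*7)*4 = (10*7)*4 = 70*4 = 280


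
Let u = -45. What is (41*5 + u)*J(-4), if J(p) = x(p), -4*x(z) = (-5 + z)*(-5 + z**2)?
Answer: 3960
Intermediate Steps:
x(z) = -(-5 + z)*(-5 + z**2)/4
J(p) = -25/4 - p**3/4 + 5*p/4 + 5*p**2/4
(41*5 + u)*J(-4) = (41*5 - 45)*(-25/4 - 1/4*(-4)**3 + (5/4)*(-4) + (5/4)*(-4)**2) = (205 - 45)*(-25/4 - 1/4*(-64) - 5 + (5/4)*16) = 160*(-25/4 + 16 - 5 + 20) = 160*(99/4) = 3960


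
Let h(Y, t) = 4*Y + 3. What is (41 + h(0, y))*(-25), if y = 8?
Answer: -1100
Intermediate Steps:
h(Y, t) = 3 + 4*Y
(41 + h(0, y))*(-25) = (41 + (3 + 4*0))*(-25) = (41 + (3 + 0))*(-25) = (41 + 3)*(-25) = 44*(-25) = -1100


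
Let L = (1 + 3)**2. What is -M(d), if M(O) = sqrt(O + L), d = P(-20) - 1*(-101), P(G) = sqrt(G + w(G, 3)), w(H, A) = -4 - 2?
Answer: -sqrt(117 + I*sqrt(26)) ≈ -10.819 - 0.23565*I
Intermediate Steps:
w(H, A) = -6
P(G) = sqrt(-6 + G) (P(G) = sqrt(G - 6) = sqrt(-6 + G))
L = 16 (L = 4**2 = 16)
d = 101 + I*sqrt(26) (d = sqrt(-6 - 20) - 1*(-101) = sqrt(-26) + 101 = I*sqrt(26) + 101 = 101 + I*sqrt(26) ≈ 101.0 + 5.099*I)
M(O) = sqrt(16 + O) (M(O) = sqrt(O + 16) = sqrt(16 + O))
-M(d) = -sqrt(16 + (101 + I*sqrt(26))) = -sqrt(117 + I*sqrt(26))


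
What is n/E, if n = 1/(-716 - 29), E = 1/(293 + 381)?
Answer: -674/745 ≈ -0.90470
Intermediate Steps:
E = 1/674 ≈ 0.0014837
n = -1/745 (n = 1/(-745) = -1/745 ≈ -0.0013423)
n/E = -1/(745*1/674) = -1/745*674 = -674/745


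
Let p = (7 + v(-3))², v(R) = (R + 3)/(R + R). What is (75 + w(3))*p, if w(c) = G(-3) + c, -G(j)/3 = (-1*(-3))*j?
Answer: 5145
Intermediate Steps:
G(j) = -9*j (G(j) = -3*(-1*(-3))*j = -9*j)
v(R) = (3 + R)/(2*R) (v(R) = (3 + R)/((2*R)) = (3 + R)*(1/(2*R)) = (3 + R)/(2*R))
w(c) = 27 + c (w(c) = -9*(-3) + c = 27 + c)
p = 49 (p = (7 + (½)*(3 - 3)/(-3))² = (7 + (½)*(-⅓)*0)² = (7 + 0)² = 7² = 49)
(75 + w(3))*p = (75 + (27 + 3))*49 = (75 + 30)*49 = 105*49 = 5145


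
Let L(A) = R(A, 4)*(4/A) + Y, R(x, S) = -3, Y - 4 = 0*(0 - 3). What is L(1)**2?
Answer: 64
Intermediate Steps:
Y = 4 (Y = 4 + 0*(0 - 3) = 4 + 0*(-3) = 4 + 0 = 4)
L(A) = 4 - 12/A (L(A) = -12/A + 4 = 4 - 12/A)
L(1)**2 = (4 - 12/1)**2 = (4 - 12*1)**2 = (4 - 12)**2 = (-8)**2 = 64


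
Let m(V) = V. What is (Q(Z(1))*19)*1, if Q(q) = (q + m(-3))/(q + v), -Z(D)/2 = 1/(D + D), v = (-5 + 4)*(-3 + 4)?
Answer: 38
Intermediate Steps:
v = -1 (v = -1*1 = -1)
Z(D) = -1/D (Z(D) = -2/(D + D) = -2*1/(2*D) = -1/D)
Q(q) = (-3 + q)/(-1 + q) (Q(q) = (q - 3)/(q - 1) = (-3 + q)/(-1 + q))
(Q(Z(1))*19)*1 = (((-3 - 1/1)/(-1 - 1/1))*19)*1 = (((-3 - 1*1)/(-1 - 1*1))*19)*1 = (((-3 - 1)/(-1 - 1))*19)*1 = ((-4/(-2))*19)*1 = (-1/2*(-4)*19)*1 = (2*19)*1 = 38*1 = 38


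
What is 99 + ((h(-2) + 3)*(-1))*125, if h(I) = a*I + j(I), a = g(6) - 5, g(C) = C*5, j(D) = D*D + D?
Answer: 5724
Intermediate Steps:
j(D) = D + D² (j(D) = D² + D = D + D²)
g(C) = 5*C
a = 25 (a = 5*6 - 5 = 30 - 5 = 25)
h(I) = 25*I + I*(1 + I)
99 + ((h(-2) + 3)*(-1))*125 = 99 + ((-2*(26 - 2) + 3)*(-1))*125 = 99 + ((-2*24 + 3)*(-1))*125 = 99 + ((-48 + 3)*(-1))*125 = 99 - 45*(-1)*125 = 99 + 45*125 = 99 + 5625 = 5724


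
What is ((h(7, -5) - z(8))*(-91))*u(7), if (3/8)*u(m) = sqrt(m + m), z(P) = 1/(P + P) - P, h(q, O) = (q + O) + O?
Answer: -7189*sqrt(14)/6 ≈ -4483.1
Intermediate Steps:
h(q, O) = q + 2*O (h(q, O) = (O + q) + O = q + 2*O)
z(P) = 1/(2*P) - P
u(m) = 8*sqrt(2)*sqrt(m)/3 (u(m) = 8*sqrt(m + m)/3 = 8*sqrt(2*m)/3 = 8*(sqrt(2)*sqrt(m))/3 = 8*sqrt(2)*sqrt(m)/3)
((h(7, -5) - z(8))*(-91))*u(7) = (((7 + 2*(-5)) - ((1/2)/8 - 1*8))*(-91))*(8*sqrt(2)*sqrt(7)/3) = (((7 - 10) - ((1/2)*(1/8) - 8))*(-91))*(8*sqrt(14)/3) = ((-3 - (1/16 - 8))*(-91))*(8*sqrt(14)/3) = ((-3 - 1*(-127/16))*(-91))*(8*sqrt(14)/3) = ((-3 + 127/16)*(-91))*(8*sqrt(14)/3) = ((79/16)*(-91))*(8*sqrt(14)/3) = -7189*sqrt(14)/6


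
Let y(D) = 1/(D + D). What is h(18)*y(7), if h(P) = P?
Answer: 9/7 ≈ 1.2857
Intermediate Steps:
y(D) = 1/(2*D)
h(18)*y(7) = 18*((½)/7) = 18*((½)*(⅐)) = 18*(1/14) = 9/7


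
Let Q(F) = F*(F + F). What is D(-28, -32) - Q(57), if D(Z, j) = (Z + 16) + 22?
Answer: -6488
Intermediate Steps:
D(Z, j) = 38 + Z (D(Z, j) = (16 + Z) + 22 = 38 + Z)
Q(F) = 2*F**2 (Q(F) = F*(2*F) = 2*F**2)
D(-28, -32) - Q(57) = (38 - 28) - 2*57**2 = 10 - 2*3249 = 10 - 1*6498 = 10 - 6498 = -6488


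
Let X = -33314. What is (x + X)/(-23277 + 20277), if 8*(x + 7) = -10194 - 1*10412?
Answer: 143587/12000 ≈ 11.966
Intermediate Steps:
x = -10331/4 (x = -7 + (-10194 - 1*10412)/8 = -7 + (-10194 - 10412)/8 = -7 + (⅛)*(-20606) = -7 - 10303/4 = -10331/4 ≈ -2582.8)
(x + X)/(-23277 + 20277) = (-10331/4 - 33314)/(-23277 + 20277) = -143587/4/(-3000) = -143587/4*(-1/3000) = 143587/12000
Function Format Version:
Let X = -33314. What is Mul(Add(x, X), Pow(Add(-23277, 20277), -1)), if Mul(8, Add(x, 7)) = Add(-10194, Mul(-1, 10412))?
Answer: Rational(143587, 12000) ≈ 11.966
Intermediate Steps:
x = Rational(-10331, 4) (x = Add(-7, Mul(Rational(1, 8), Add(-10194, Mul(-1, 10412)))) = Add(-7, Mul(Rational(1, 8), Add(-10194, -10412))) = Add(-7, Mul(Rational(1, 8), -20606)) = Add(-7, Rational(-10303, 4)) = Rational(-10331, 4) ≈ -2582.8)
Mul(Add(x, X), Pow(Add(-23277, 20277), -1)) = Mul(Add(Rational(-10331, 4), -33314), Pow(Add(-23277, 20277), -1)) = Mul(Rational(-143587, 4), Pow(-3000, -1)) = Mul(Rational(-143587, 4), Rational(-1, 3000)) = Rational(143587, 12000)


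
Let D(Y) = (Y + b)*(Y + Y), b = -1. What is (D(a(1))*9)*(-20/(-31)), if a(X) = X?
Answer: 0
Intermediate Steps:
D(Y) = 2*Y*(-1 + Y) (D(Y) = (Y - 1)*(Y + Y) = (-1 + Y)*(2*Y) = 2*Y*(-1 + Y))
(D(a(1))*9)*(-20/(-31)) = ((2*1*(-1 + 1))*9)*(-20/(-31)) = ((2*1*0)*9)*(-20*(-1/31)) = (0*9)*(20/31) = 0*(20/31) = 0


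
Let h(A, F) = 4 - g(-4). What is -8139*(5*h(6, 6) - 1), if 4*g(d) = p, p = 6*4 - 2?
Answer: 138363/2 ≈ 69182.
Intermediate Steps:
p = 22 (p = 24 - 2 = 22)
g(d) = 11/2 (g(d) = (¼)*22 = 11/2)
h(A, F) = -3/2 (h(A, F) = 4 - 1*11/2 = 4 - 11/2 = -3/2)
-8139*(5*h(6, 6) - 1) = -8139*(5*(-3/2) - 1) = -8139*(-15/2 - 1) = -8139*(-17/2) = 138363/2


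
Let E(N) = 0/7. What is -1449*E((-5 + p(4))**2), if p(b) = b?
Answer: 0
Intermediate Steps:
E(N) = 0 (E(N) = 0*(1/7) = 0)
-1449*E((-5 + p(4))**2) = -1449*0 = 0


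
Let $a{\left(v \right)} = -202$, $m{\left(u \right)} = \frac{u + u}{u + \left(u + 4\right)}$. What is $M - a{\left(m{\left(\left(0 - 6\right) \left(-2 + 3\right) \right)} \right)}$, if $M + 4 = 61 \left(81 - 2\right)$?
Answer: $5017$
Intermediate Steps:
$m{\left(u \right)} = \frac{2 u}{4 + 2 u}$ ($m{\left(u \right)} = \frac{2 u}{u + \left(4 + u\right)} = \frac{2 u}{4 + 2 u}$)
$M = 4815$ ($M = -4 + 61 \left(81 - 2\right) = -4 + 61 \cdot 79 = -4 + 4819 = 4815$)
$M - a{\left(m{\left(\left(0 - 6\right) \left(-2 + 3\right) \right)} \right)} = 4815 - -202 = 4815 + 202 = 5017$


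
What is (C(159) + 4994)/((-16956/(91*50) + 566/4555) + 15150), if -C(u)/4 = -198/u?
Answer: 274553604325/831869127283 ≈ 0.33004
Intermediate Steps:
C(u) = 792/u (C(u) = -(-792)/u = 792/u)
(C(159) + 4994)/((-16956/(91*50) + 566/4555) + 15150) = (792/159 + 4994)/((-16956/(91*50) + 566/4555) + 15150) = (792*(1/159) + 4994)/((-16956/4550 + 566*(1/4555)) + 15150) = (264/53 + 4994)/((-16956*1/4550 + 566/4555) + 15150) = 264946/(53*((-8478/2275 + 566/4555) + 15150)) = 264946/(53*(-7465928/2072525 + 15150)) = 264946/(53*(31391287822/2072525)) = (264946/53)*(2072525/31391287822) = 274553604325/831869127283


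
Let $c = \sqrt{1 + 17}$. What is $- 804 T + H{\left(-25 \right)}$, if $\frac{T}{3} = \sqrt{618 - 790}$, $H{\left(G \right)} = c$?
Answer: $3 \sqrt{2} - 4824 i \sqrt{43} \approx 4.2426 - 31633.0 i$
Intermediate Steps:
$c = 3 \sqrt{2}$ ($c = \sqrt{18} = 3 \sqrt{2} \approx 4.2426$)
$H{\left(G \right)} = 3 \sqrt{2}$
$T = 6 i \sqrt{43}$ ($T = 3 \sqrt{618 - 790} = 3 \sqrt{-172} = 3 \cdot 2 i \sqrt{43} = 6 i \sqrt{43} \approx 39.345 i$)
$- 804 T + H{\left(-25 \right)} = - 804 \cdot 6 i \sqrt{43} + 3 \sqrt{2} = - 4824 i \sqrt{43} + 3 \sqrt{2} = 3 \sqrt{2} - 4824 i \sqrt{43}$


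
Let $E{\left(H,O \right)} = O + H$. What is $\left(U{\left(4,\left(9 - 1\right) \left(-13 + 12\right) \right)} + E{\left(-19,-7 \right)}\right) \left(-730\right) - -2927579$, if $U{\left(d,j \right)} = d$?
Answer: $2943639$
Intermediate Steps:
$E{\left(H,O \right)} = H + O$
$\left(U{\left(4,\left(9 - 1\right) \left(-13 + 12\right) \right)} + E{\left(-19,-7 \right)}\right) \left(-730\right) - -2927579 = \left(4 - 26\right) \left(-730\right) - -2927579 = \left(4 - 26\right) \left(-730\right) + 2927579 = \left(-22\right) \left(-730\right) + 2927579 = 16060 + 2927579 = 2943639$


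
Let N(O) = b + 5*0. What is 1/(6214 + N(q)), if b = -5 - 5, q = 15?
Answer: 1/6204 ≈ 0.00016119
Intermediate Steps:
b = -10
N(O) = -10 (N(O) = -10 + 5*0 = -10 + 0 = -10)
1/(6214 + N(q)) = 1/(6214 - 10) = 1/6204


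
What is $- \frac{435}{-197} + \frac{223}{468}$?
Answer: $\frac{247511}{92196} \approx 2.6846$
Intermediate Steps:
$- \frac{435}{-197} + \frac{223}{468} = \left(-435\right) \left(- \frac{1}{197}\right) + 223 \cdot \frac{1}{468} = \frac{435}{197} + \frac{223}{468} = \frac{247511}{92196}$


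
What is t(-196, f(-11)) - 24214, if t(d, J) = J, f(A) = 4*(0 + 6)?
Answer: -24190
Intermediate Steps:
f(A) = 24 (f(A) = 4*6 = 24)
t(-196, f(-11)) - 24214 = 24 - 24214 = -24190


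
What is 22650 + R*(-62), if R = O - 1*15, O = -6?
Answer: 23952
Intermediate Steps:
R = -21 (R = -6 - 1*15 = -6 - 15 = -21)
22650 + R*(-62) = 22650 - 21*(-62) = 22650 + 1302 = 23952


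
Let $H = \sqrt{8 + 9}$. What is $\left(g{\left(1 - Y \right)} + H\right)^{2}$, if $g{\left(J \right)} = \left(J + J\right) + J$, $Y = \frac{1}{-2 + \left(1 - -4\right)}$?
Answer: $\left(2 + \sqrt{17}\right)^{2} \approx 37.492$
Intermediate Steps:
$Y = \frac{1}{3}$ ($Y = \frac{1}{-2 + \left(1 + 4\right)} = \frac{1}{-2 + 5} = \frac{1}{3} \approx 0.33333$)
$H = \sqrt{17} \approx 4.1231$
$g{\left(J \right)} = 3 J$ ($g{\left(J \right)} = 2 J + J = 3 J$)
$\left(g{\left(1 - Y \right)} + H\right)^{2} = \left(3 \left(1 - \frac{1}{3}\right) + \sqrt{17}\right)^{2} = \left(3 \cdot \frac{2}{3} + \sqrt{17}\right)^{2} = \left(2 + \sqrt{17}\right)^{2}$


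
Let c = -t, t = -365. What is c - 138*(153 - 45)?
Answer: -14539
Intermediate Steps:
c = 365 (c = -1*(-365) = 365)
c - 138*(153 - 45) = 365 - 138*(153 - 45) = 365 - 138*108 = 365 - 14904 = -14539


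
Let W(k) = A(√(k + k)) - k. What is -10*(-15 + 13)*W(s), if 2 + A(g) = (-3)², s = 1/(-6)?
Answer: 430/3 ≈ 143.33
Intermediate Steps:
s = -⅙ ≈ -0.16667
A(g) = 7 (A(g) = -2 + (-3)² = -2 + 9 = 7)
W(k) = 7 - k
-10*(-15 + 13)*W(s) = -10*(-15 + 13)*(7 - 1*(-⅙)) = -(-20)*(7 + ⅙) = -(-20)*43/6 = -10*(-43/3) = 430/3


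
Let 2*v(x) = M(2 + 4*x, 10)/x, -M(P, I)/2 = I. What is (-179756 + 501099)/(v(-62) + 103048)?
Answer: 9961633/3194493 ≈ 3.1184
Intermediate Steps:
M(P, I) = -2*I
v(x) = -10/x (v(x) = ((-2*10)/x)/2 = (-20/x)/2 = -10/x)
(-179756 + 501099)/(v(-62) + 103048) = (-179756 + 501099)/(-10/(-62) + 103048) = 321343/(-10*(-1/62) + 103048) = 321343/(5/31 + 103048) = 321343/(3194493/31) = 321343*(31/3194493) = 9961633/3194493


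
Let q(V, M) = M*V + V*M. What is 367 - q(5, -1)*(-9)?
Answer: 277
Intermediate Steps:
q(V, M) = 2*M*V (q(V, M) = M*V + M*V = 2*M*V)
367 - q(5, -1)*(-9) = 367 - 2*(-1)*5*(-9) = 367 - (-10)*(-9) = 367 - 1*90 = 367 - 90 = 277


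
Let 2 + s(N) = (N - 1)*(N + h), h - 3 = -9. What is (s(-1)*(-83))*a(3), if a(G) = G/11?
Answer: -2988/11 ≈ -271.64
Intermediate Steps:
h = -6 (h = 3 - 9 = -6)
a(G) = G/11 (a(G) = G*(1/11) = G/11)
s(N) = -2 + (-1 + N)*(-6 + N) (s(N) = -2 + (N - 1)*(N - 6) = -2 + (-1 + N)*(-6 + N))
(s(-1)*(-83))*a(3) = ((4 + (-1)² - 7*(-1))*(-83))*((1/11)*3) = ((4 + 1 + 7)*(-83))*(3/11) = (12*(-83))*(3/11) = -996*3/11 = -2988/11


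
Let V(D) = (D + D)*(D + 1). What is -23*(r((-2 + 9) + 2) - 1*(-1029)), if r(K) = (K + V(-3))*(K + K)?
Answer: -32361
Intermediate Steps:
V(D) = 2*D*(1 + D) (V(D) = (2*D)*(1 + D) = 2*D*(1 + D))
r(K) = 2*K*(12 + K) (r(K) = (K + 2*(-3)*(1 - 3))*(K + K) = (K + 2*(-3)*(-2))*(2*K) = (K + 12)*(2*K) = (12 + K)*(2*K) = 2*K*(12 + K))
-23*(r((-2 + 9) + 2) - 1*(-1029)) = -23*(2*((-2 + 9) + 2)*(12 + ((-2 + 9) + 2)) - 1*(-1029)) = -23*(2*(7 + 2)*(12 + (7 + 2)) + 1029) = -23*(2*9*(12 + 9) + 1029) = -23*(2*9*21 + 1029) = -23*(378 + 1029) = -23*1407 = -32361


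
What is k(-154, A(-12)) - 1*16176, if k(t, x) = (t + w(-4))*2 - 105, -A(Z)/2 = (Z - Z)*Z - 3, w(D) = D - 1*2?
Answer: -16601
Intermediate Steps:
w(D) = -2 + D (w(D) = D - 2 = -2 + D)
A(Z) = 6 (A(Z) = -2*((Z - Z)*Z - 3) = -2*(0*Z - 3) = -2*(0 - 3) = -2*(-3) = 6)
k(t, x) = -117 + 2*t (k(t, x) = (t + (-2 - 4))*2 - 105 = (t - 6)*2 - 105 = (-6 + t)*2 - 105 = (-12 + 2*t) - 105 = -117 + 2*t)
k(-154, A(-12)) - 1*16176 = (-117 + 2*(-154)) - 1*16176 = (-117 - 308) - 16176 = -425 - 16176 = -16601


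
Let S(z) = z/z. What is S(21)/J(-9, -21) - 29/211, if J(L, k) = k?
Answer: -820/4431 ≈ -0.18506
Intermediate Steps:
S(z) = 1
S(21)/J(-9, -21) - 29/211 = 1/(-21) - 29/211 = 1*(-1/21) - 29*1/211 = -1/21 - 29/211 = -820/4431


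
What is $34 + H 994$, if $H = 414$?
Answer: $411550$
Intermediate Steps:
$34 + H 994 = 34 + 414 \cdot 994 = 34 + 411516 = 411550$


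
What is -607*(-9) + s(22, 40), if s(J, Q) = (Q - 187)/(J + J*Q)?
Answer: 4927479/902 ≈ 5462.8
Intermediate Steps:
s(J, Q) = (-187 + Q)/(J + J*Q)
-607*(-9) + s(22, 40) = -607*(-9) + (-187 + 40)/(22*(1 + 40)) = 5463 + (1/22)*(-147)/41 = 5463 + (1/22)*(1/41)*(-147) = 5463 - 147/902 = 4927479/902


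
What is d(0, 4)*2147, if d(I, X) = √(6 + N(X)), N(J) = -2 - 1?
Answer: 2147*√3 ≈ 3718.7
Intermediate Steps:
N(J) = -3
d(I, X) = √3 (d(I, X) = √(6 - 3) = √3)
d(0, 4)*2147 = √3*2147 = 2147*√3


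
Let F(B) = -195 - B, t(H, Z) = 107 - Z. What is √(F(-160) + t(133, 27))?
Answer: 3*√5 ≈ 6.7082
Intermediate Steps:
√(F(-160) + t(133, 27)) = √((-195 - 1*(-160)) + (107 - 1*27)) = √((-195 + 160) + (107 - 27)) = √(-35 + 80) = √45 = 3*√5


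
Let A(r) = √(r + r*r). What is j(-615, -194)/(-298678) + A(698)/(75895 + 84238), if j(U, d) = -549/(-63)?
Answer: -61/2090746 + √487902/160133 ≈ 0.0043328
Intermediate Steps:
A(r) = √(r + r²)
j(U, d) = 61/7 (j(U, d) = -549*(-1/63) = 61/7)
j(-615, -194)/(-298678) + A(698)/(75895 + 84238) = (61/7)/(-298678) + √(698*(1 + 698))/(75895 + 84238) = (61/7)*(-1/298678) + √(698*699)/160133 = -61/2090746 + √487902*(1/160133) = -61/2090746 + √487902/160133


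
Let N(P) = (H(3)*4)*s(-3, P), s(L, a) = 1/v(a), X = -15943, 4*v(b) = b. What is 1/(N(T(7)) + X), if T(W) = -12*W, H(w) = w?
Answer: -7/111605 ≈ -6.2721e-5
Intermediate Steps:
v(b) = b/4
s(L, a) = 4/a (s(L, a) = 1/(a/4) = 4/a)
N(P) = 48/P (N(P) = (3*4)*(4/P) = 12*(4/P) = 48/P)
1/(N(T(7)) + X) = 1/(48/((-12*7)) - 15943) = 1/(48/(-84) - 15943) = 1/(48*(-1/84) - 15943) = 1/(-4/7 - 15943) = 1/(-111605/7) = -7/111605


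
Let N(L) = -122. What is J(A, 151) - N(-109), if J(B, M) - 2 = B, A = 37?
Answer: 161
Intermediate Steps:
J(B, M) = 2 + B
J(A, 151) - N(-109) = (2 + 37) - 1*(-122) = 39 + 122 = 161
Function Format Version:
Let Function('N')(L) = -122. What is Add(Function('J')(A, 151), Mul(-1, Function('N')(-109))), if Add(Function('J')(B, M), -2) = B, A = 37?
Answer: 161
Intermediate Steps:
Function('J')(B, M) = Add(2, B)
Add(Function('J')(A, 151), Mul(-1, Function('N')(-109))) = Add(Add(2, 37), Mul(-1, -122)) = Add(39, 122) = 161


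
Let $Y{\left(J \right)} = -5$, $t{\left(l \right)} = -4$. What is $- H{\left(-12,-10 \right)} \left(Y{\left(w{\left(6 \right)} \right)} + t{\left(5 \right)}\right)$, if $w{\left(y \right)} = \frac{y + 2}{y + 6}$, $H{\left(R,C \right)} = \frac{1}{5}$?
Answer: $\frac{9}{5} \approx 1.8$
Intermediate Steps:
$H{\left(R,C \right)} = \frac{1}{5}$
$w{\left(y \right)} = \frac{2 + y}{6 + y}$
$- H{\left(-12,-10 \right)} \left(Y{\left(w{\left(6 \right)} \right)} + t{\left(5 \right)}\right) = - \frac{-5 - 4}{5} = - \frac{-9}{5} = \left(-1\right) \left(- \frac{9}{5}\right) = \frac{9}{5}$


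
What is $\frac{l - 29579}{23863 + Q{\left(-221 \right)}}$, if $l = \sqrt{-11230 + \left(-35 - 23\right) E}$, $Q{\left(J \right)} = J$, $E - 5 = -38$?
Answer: $- \frac{29579}{23642} + \frac{i \sqrt{2329}}{11821} \approx -1.2511 + 0.0040825 i$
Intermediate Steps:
$E = -33$ ($E = 5 - 38 = -33$)
$l = 2 i \sqrt{2329}$ ($l = \sqrt{-11230 + \left(-35 - 23\right) \left(-33\right)} = \sqrt{-11230 - -1914} = \sqrt{-11230 + 1914} = \sqrt{-9316} = 2 i \sqrt{2329} \approx 96.519 i$)
$\frac{l - 29579}{23863 + Q{\left(-221 \right)}} = \frac{2 i \sqrt{2329} - 29579}{23863 - 221} = \frac{-29579 + 2 i \sqrt{2329}}{23642} = \left(-29579 + 2 i \sqrt{2329}\right) \frac{1}{23642} = - \frac{29579}{23642} + \frac{i \sqrt{2329}}{11821}$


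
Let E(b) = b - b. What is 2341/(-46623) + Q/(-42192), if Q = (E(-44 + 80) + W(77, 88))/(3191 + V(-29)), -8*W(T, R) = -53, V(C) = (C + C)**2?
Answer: -1726526154233/34385215927680 ≈ -0.050211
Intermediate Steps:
V(C) = 4*C**2 (V(C) = (2*C)**2 = 4*C**2)
W(T, R) = 53/8 (W(T, R) = -1/8*(-53) = 53/8)
E(b) = 0
Q = 53/52440 (Q = (0 + 53/8)/(3191 + 4*(-29)**2) = 53/(8*(3191 + 4*841)) = 53/(8*(3191 + 3364)) = (53/8)/6555 = (53/8)*(1/6555) = 53/52440 ≈ 0.0010107)
2341/(-46623) + Q/(-42192) = 2341/(-46623) + (53/52440)/(-42192) = 2341*(-1/46623) + (53/52440)*(-1/42192) = -2341/46623 - 53/2212548480 = -1726526154233/34385215927680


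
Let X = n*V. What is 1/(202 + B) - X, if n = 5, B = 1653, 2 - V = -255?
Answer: -2383674/1855 ≈ -1285.0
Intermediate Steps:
V = 257 (V = 2 - 1*(-255) = 2 + 255 = 257)
X = 1285 (X = 5*257 = 1285)
1/(202 + B) - X = 1/(202 + 1653) - 1*1285 = 1/1855 - 1285 = -2383674/1855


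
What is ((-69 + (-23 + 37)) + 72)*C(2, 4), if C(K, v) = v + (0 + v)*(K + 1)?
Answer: 272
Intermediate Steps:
C(K, v) = v + v*(1 + K)
((-69 + (-23 + 37)) + 72)*C(2, 4) = ((-69 + (-23 + 37)) + 72)*(4*(2 + 2)) = ((-69 + 14) + 72)*(4*4) = (-55 + 72)*16 = 17*16 = 272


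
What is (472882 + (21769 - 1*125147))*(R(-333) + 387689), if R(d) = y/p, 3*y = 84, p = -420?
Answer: 716263058112/5 ≈ 1.4325e+11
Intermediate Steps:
y = 28 (y = (⅓)*84 = 28)
R(d) = -1/15 (R(d) = 28/(-420) = 28*(-1/420) = -1/15)
(472882 + (21769 - 1*125147))*(R(-333) + 387689) = (472882 + (21769 - 1*125147))*(-1/15 + 387689) = (472882 + (21769 - 125147))*(5815334/15) = (472882 - 103378)*(5815334/15) = 369504*(5815334/15) = 716263058112/5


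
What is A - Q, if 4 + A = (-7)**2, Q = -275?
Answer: 320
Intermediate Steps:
A = 45 (A = -4 + (-7)**2 = -4 + 49 = 45)
A - Q = 45 - 1*(-275) = 45 + 275 = 320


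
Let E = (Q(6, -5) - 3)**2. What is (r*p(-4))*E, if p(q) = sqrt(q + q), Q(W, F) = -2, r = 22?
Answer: 1100*I*sqrt(2) ≈ 1555.6*I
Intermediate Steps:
p(q) = sqrt(2)*sqrt(q) (p(q) = sqrt(2*q) = sqrt(2)*sqrt(q))
E = 25 (E = (-2 - 3)**2 = (-5)**2 = 25)
(r*p(-4))*E = (22*(sqrt(2)*sqrt(-4)))*25 = (22*(sqrt(2)*(2*I)))*25 = (22*(2*I*sqrt(2)))*25 = (44*I*sqrt(2))*25 = 1100*I*sqrt(2)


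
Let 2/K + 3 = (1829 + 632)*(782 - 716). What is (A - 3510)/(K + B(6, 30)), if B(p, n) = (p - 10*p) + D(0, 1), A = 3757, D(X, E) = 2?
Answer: -2111499/444526 ≈ -4.7500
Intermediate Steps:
K = 2/162423 (K = 2/(-3 + (1829 + 632)*(782 - 716)) = 2/(-3 + 2461*66) = 2/(-3 + 162426) = 2/162423 ≈ 1.2314e-5)
B(p, n) = 2 - 9*p (B(p, n) = (p - 10*p) + 2 = -9*p + 2 = 2 - 9*p)
(A - 3510)/(K + B(6, 30)) = (3757 - 3510)/(2/162423 + (2 - 9*6)) = 247/(2/162423 + (2 - 54)) = 247/(2/162423 - 52) = 247/(-8445994/162423) = 247*(-162423/8445994) = -2111499/444526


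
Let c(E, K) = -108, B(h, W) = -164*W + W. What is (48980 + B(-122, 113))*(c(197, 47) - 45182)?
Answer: -1384107690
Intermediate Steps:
B(h, W) = -163*W
(48980 + B(-122, 113))*(c(197, 47) - 45182) = (48980 - 163*113)*(-108 - 45182) = (48980 - 18419)*(-45290) = 30561*(-45290) = -1384107690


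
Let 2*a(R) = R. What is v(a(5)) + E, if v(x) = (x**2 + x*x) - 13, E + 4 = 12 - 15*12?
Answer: -345/2 ≈ -172.50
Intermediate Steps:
E = -172 (E = -4 + (12 - 15*12) = -4 + (12 - 180) = -4 - 168 = -172)
a(R) = R/2
v(x) = -13 + 2*x**2 (v(x) = (x**2 + x**2) - 13 = 2*x**2 - 13 = -13 + 2*x**2)
v(a(5)) + E = (-13 + 2*((1/2)*5)**2) - 172 = (-13 + 2*(5/2)**2) - 172 = (-13 + 2*(25/4)) - 172 = (-13 + 25/2) - 172 = -1/2 - 172 = -345/2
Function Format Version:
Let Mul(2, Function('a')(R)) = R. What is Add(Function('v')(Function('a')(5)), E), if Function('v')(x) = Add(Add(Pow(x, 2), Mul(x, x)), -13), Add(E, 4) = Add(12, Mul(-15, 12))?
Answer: Rational(-345, 2) ≈ -172.50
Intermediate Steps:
E = -172 (E = Add(-4, Add(12, Mul(-15, 12))) = Add(-4, Add(12, -180)) = Add(-4, -168) = -172)
Function('a')(R) = Mul(Rational(1, 2), R)
Function('v')(x) = Add(-13, Mul(2, Pow(x, 2))) (Function('v')(x) = Add(Add(Pow(x, 2), Pow(x, 2)), -13) = Add(Mul(2, Pow(x, 2)), -13) = Add(-13, Mul(2, Pow(x, 2))))
Add(Function('v')(Function('a')(5)), E) = Add(Add(-13, Mul(2, Pow(Mul(Rational(1, 2), 5), 2))), -172) = Add(Add(-13, Mul(2, Pow(Rational(5, 2), 2))), -172) = Add(Add(-13, Mul(2, Rational(25, 4))), -172) = Add(Add(-13, Rational(25, 2)), -172) = Add(Rational(-1, 2), -172) = Rational(-345, 2)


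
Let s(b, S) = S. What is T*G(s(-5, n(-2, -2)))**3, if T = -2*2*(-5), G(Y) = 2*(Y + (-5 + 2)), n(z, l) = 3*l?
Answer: -116640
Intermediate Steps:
G(Y) = -6 + 2*Y (G(Y) = 2*(Y - 3) = 2*(-3 + Y) = -6 + 2*Y)
T = 20 (T = -4*(-5) = 20)
T*G(s(-5, n(-2, -2)))**3 = 20*(-6 + 2*(3*(-2)))**3 = 20*(-6 + 2*(-6))**3 = 20*(-6 - 12)**3 = 20*(-18)**3 = 20*(-5832) = -116640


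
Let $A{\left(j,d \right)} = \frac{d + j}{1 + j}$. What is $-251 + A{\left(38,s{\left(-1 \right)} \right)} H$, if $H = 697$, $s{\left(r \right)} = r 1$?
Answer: $\frac{16000}{39} \approx 410.26$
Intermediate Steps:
$s{\left(r \right)} = r$
$A{\left(j,d \right)} = \frac{d + j}{1 + j}$
$-251 + A{\left(38,s{\left(-1 \right)} \right)} H = -251 + \frac{-1 + 38}{1 + 38} \cdot 697 = -251 + \frac{1}{39} \cdot 37 \cdot 697 = -251 + \frac{37}{39} \cdot 697 = -251 + \frac{25789}{39} = \frac{16000}{39}$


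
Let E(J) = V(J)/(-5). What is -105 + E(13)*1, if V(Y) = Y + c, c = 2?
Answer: -108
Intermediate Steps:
V(Y) = 2 + Y (V(Y) = Y + 2 = 2 + Y)
E(J) = -⅖ - J/5 (E(J) = (2 + J)/(-5) = (2 + J)*(-⅕) = -⅖ - J/5)
-105 + E(13)*1 = -105 + (-⅖ - ⅕*13)*1 = -105 + (-⅖ - 13/5)*1 = -105 - 3*1 = -105 - 3 = -108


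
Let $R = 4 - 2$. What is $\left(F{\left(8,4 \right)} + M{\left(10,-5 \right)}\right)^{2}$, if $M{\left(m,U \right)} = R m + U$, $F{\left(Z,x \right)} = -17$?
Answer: $4$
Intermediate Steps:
$R = 2$ ($R = 4 - 2 = 2$)
$M{\left(m,U \right)} = U + 2 m$ ($M{\left(m,U \right)} = 2 m + U = U + 2 m$)
$\left(F{\left(8,4 \right)} + M{\left(10,-5 \right)}\right)^{2} = \left(-17 + \left(-5 + 2 \cdot 10\right)\right)^{2} = \left(-17 + \left(-5 + 20\right)\right)^{2} = \left(-17 + 15\right)^{2} = \left(-2\right)^{2} = 4$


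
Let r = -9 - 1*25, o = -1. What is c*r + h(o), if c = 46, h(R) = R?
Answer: -1565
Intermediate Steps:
r = -34 (r = -9 - 25 = -34)
c*r + h(o) = 46*(-34) - 1 = -1564 - 1 = -1565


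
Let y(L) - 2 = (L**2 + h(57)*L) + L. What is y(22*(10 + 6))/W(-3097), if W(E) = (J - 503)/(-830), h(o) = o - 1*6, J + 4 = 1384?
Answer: -118034300/877 ≈ -1.3459e+5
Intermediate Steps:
J = 1380 (J = -4 + 1384 = 1380)
h(o) = -6 + o (h(o) = o - 6 = -6 + o)
W(E) = -877/830 (W(E) = (1380 - 503)/(-830) = 877*(-1/830) = -877/830)
y(L) = 2 + L**2 + 52*L (y(L) = 2 + ((L**2 + (-6 + 57)*L) + L) = 2 + ((L**2 + 51*L) + L) = 2 + (L**2 + 52*L) = 2 + L**2 + 52*L)
y(22*(10 + 6))/W(-3097) = (2 + (22*(10 + 6))**2 + 52*(22*(10 + 6)))/(-877/830) = (2 + (22*16)**2 + 52*(22*16))*(-830/877) = (2 + 352**2 + 52*352)*(-830/877) = (2 + 123904 + 18304)*(-830/877) = 142210*(-830/877) = -118034300/877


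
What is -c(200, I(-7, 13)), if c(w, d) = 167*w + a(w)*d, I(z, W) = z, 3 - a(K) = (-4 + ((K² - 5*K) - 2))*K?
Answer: -54624979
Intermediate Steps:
a(K) = 3 - K*(-6 + K² - 5*K) (a(K) = 3 - (-4 + ((K² - 5*K) - 2))*K = 3 - (-4 + (-2 + K² - 5*K))*K = 3 - (-6 + K² - 5*K)*K = 3 - K*(-6 + K² - 5*K))
c(w, d) = 167*w + d*(3 - w³ + 5*w² + 6*w) (c(w, d) = 167*w + (3 - w³ + 5*w² + 6*w)*d = 167*w + d*(3 - w³ + 5*w² + 6*w))
-c(200, I(-7, 13)) = -(167*200 - 7*(3 - 1*200³ + 5*200² + 6*200)) = -(33400 - 7*(3 - 1*8000000 + 5*40000 + 1200)) = -(33400 - 7*(3 - 8000000 + 200000 + 1200)) = -(33400 - 7*(-7798797)) = -(33400 + 54591579) = -1*54624979 = -54624979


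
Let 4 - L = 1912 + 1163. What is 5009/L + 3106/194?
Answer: 4283390/297887 ≈ 14.379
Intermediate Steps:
L = -3071 (L = 4 - (1912 + 1163) = 4 - 1*3075 = 4 - 3075 = -3071)
5009/L + 3106/194 = 5009/(-3071) + 3106/194 = 5009*(-1/3071) + 3106*(1/194) = -5009/3071 + 1553/97 = 4283390/297887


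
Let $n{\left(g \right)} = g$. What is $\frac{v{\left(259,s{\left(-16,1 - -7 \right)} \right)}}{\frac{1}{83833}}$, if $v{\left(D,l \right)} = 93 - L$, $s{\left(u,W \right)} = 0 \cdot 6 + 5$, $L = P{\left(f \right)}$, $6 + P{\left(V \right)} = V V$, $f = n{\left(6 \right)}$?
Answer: $5281479$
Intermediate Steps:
$f = 6$
$P{\left(V \right)} = -6 + V^{2}$ ($P{\left(V \right)} = -6 + V V = -6 + V^{2}$)
$L = 30$ ($L = -6 + 6^{2} = -6 + 36 = 30$)
$s{\left(u,W \right)} = 5$ ($s{\left(u,W \right)} = 0 + 5 = 5$)
$v{\left(D,l \right)} = 63$ ($v{\left(D,l \right)} = 93 - 30 = 63$)
$\frac{v{\left(259,s{\left(-16,1 - -7 \right)} \right)}}{\frac{1}{83833}} = \frac{63}{\frac{1}{83833}} = 63 \frac{1}{\frac{1}{83833}} = 63 \cdot 83833 = 5281479$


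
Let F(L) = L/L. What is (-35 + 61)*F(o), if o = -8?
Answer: 26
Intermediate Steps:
F(L) = 1
(-35 + 61)*F(o) = (-35 + 61)*1 = 26*1 = 26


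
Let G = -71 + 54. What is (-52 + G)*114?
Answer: -7866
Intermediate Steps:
G = -17
(-52 + G)*114 = (-52 - 17)*114 = -69*114 = -7866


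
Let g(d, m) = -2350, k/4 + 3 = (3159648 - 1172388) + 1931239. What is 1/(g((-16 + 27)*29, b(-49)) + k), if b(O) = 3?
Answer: 1/15671634 ≈ 6.3810e-8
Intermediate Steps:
k = 15673984 (k = -12 + 4*((3159648 - 1172388) + 1931239) = -12 + 4*(1987260 + 1931239) = -12 + 4*3918499 = -12 + 15673996 = 15673984)
1/(g((-16 + 27)*29, b(-49)) + k) = 1/(-2350 + 15673984) = 1/15671634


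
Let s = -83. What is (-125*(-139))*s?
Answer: -1442125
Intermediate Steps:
(-125*(-139))*s = -125*(-139)*(-83) = 17375*(-83) = -1442125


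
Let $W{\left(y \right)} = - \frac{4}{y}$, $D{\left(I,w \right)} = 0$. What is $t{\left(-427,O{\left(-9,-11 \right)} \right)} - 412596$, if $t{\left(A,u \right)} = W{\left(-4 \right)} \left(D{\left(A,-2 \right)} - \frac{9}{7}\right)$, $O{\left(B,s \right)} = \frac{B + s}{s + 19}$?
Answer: $- \frac{2888181}{7} \approx -4.126 \cdot 10^{5}$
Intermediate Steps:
$O{\left(B,s \right)} = \frac{B + s}{19 + s}$
$t{\left(A,u \right)} = - \frac{9}{7}$ ($t{\left(A,u \right)} = - \frac{4}{-4} \left(0 - \frac{9}{7}\right) = \left(-4\right) \left(- \frac{1}{4}\right) \left(0 - \frac{9}{7}\right) = 1 \left(0 - \frac{9}{7}\right) = 1 \left(- \frac{9}{7}\right) = - \frac{9}{7}$)
$t{\left(-427,O{\left(-9,-11 \right)} \right)} - 412596 = - \frac{9}{7} - 412596 = - \frac{2888181}{7}$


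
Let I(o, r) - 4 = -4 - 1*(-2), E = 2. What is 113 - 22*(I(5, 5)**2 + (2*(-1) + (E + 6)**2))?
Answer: -1339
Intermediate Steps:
I(o, r) = 2 (I(o, r) = 4 + (-4 - 1*(-2)) = 4 + (-4 + 2) = 4 - 2 = 2)
113 - 22*(I(5, 5)**2 + (2*(-1) + (E + 6)**2)) = 113 - 22*(2**2 + (2*(-1) + (2 + 6)**2)) = 113 - 22*(4 + (-2 + 8**2)) = 113 - 22*(4 + (-2 + 64)) = 113 - 22*(4 + 62) = 113 - 22*66 = 113 - 1452 = -1339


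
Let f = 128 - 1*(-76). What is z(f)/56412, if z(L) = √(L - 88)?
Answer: √29/28206 ≈ 0.00019092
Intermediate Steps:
f = 204 (f = 128 + 76 = 204)
z(L) = √(-88 + L)
z(f)/56412 = √(-88 + 204)/56412 = √116*(1/56412) = (2*√29)*(1/56412) = √29/28206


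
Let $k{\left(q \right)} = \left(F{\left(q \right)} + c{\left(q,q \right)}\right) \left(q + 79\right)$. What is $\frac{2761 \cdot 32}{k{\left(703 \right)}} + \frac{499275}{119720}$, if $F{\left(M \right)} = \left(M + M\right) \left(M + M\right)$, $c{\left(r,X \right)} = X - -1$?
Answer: $\frac{19302688779961}{4628483786040} \approx 4.1704$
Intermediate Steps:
$c{\left(r,X \right)} = 1 + X$ ($c{\left(r,X \right)} = X + 1 = 1 + X$)
$F{\left(M \right)} = 4 M^{2}$ ($F{\left(M \right)} = 2 M 2 M = 4 M^{2}$)
$k{\left(q \right)} = \left(79 + q\right) \left(1 + q + 4 q^{2}\right)$ ($k{\left(q \right)} = \left(4 q^{2} + \left(1 + q\right)\right) \left(q + 79\right) = \left(1 + q + 4 q^{2}\right) \left(79 + q\right) = \left(79 + q\right) \left(1 + q + 4 q^{2}\right)$)
$\frac{2761 \cdot 32}{k{\left(703 \right)}} + \frac{499275}{119720} = \frac{2761 \cdot 32}{79 + 4 \cdot 703^{3} + 80 \cdot 703 + 317 \cdot 703^{2}} + \frac{499275}{119720} = \frac{88352}{79 + 4 \cdot 347428927 + 56240 + 317 \cdot 494209} + 499275 \cdot \frac{1}{119720} = \frac{88352}{79 + 1389715708 + 56240 + 156664253} + \frac{99855}{23944} = \frac{88352}{1546436280} + \frac{99855}{23944} = 88352 \cdot \frac{1}{1546436280} + \frac{99855}{23944} = \frac{11044}{193304535} + \frac{99855}{23944} = \frac{19302688779961}{4628483786040}$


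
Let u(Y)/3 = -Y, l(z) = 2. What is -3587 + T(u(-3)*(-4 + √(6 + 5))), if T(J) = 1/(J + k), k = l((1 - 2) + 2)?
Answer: -950589/265 - 9*√11/265 ≈ -3587.2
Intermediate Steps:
u(Y) = -3*Y (u(Y) = 3*(-Y) = -3*Y)
k = 2
T(J) = 1/(2 + J) (T(J) = 1/(J + 2) = 1/(2 + J))
-3587 + T(u(-3)*(-4 + √(6 + 5))) = -3587 + 1/(2 + (-3*(-3))*(-4 + √(6 + 5))) = -3587 + 1/(2 + 9*(-4 + √11)) = -3587 + 1/(2 + (-36 + 9*√11)) = -3587 + 1/(-34 + 9*√11)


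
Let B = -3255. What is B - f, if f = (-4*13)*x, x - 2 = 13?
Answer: -2475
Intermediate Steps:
x = 15 (x = 2 + 13 = 15)
f = -780 (f = -4*13*15 = -52*15 = -780)
B - f = -3255 - 1*(-780) = -3255 + 780 = -2475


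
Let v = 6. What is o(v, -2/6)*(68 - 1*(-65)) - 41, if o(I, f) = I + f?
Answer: 2138/3 ≈ 712.67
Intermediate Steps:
o(v, -2/6)*(68 - 1*(-65)) - 41 = (6 - 2/6)*(68 - 1*(-65)) - 41 = (6 - 2*⅙)*(68 + 65) - 41 = (6 - ⅓)*133 - 41 = (17/3)*133 - 41 = 2261/3 - 41 = 2138/3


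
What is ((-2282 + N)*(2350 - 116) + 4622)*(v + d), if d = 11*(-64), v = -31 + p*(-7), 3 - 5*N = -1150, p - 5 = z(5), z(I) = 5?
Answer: 3685455508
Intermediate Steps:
p = 10 (p = 5 + 5 = 10)
N = 1153/5 (N = 3/5 - 1/5*(-1150) = 3/5 + 230 = 1153/5 ≈ 230.60)
v = -101 (v = -31 + 10*(-7) = -31 - 70 = -101)
d = -704
((-2282 + N)*(2350 - 116) + 4622)*(v + d) = ((-2282 + 1153/5)*(2350 - 116) + 4622)*(-101 - 704) = (-10257/5*2234 + 4622)*(-805) = (-22914138/5 + 4622)*(-805) = -22891028/5*(-805) = 3685455508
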